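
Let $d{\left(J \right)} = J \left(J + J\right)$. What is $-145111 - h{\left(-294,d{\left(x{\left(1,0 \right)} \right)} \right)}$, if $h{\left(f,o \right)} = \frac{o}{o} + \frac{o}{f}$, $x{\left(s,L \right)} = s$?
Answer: $- \frac{21331463}{147} \approx -1.4511 \cdot 10^{5}$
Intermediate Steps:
$d{\left(J \right)} = 2 J^{2}$ ($d{\left(J \right)} = J 2 J = 2 J^{2}$)
$h{\left(f,o \right)} = 1 + \frac{o}{f}$
$-145111 - h{\left(-294,d{\left(x{\left(1,0 \right)} \right)} \right)} = -145111 - \frac{-294 + 2 \cdot 1^{2}}{-294} = -145111 - - \frac{-294 + 2 \cdot 1}{294} = -145111 - - \frac{-294 + 2}{294} = -145111 - \left(- \frac{1}{294}\right) \left(-292\right) = -145111 - \frac{146}{147} = - \frac{21331463}{147}$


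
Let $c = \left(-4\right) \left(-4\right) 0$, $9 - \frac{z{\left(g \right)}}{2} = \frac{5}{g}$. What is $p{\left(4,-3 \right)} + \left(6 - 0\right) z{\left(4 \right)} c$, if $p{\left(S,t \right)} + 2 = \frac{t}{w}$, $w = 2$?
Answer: $- \frac{7}{2} \approx -3.5$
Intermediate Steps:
$p{\left(S,t \right)} = -2 + \frac{t}{2}$
$z{\left(g \right)} = 18 - \frac{10}{g}$ ($z{\left(g \right)} = 18 - 2 \frac{5}{g} = 18 - \frac{10}{g}$)
$c = 0$ ($c = 16 \cdot 0 = 0$)
$p{\left(4,-3 \right)} + \left(6 - 0\right) z{\left(4 \right)} c = \left(-2 + \frac{1}{2} \left(-3\right)\right) + \left(6 - 0\right) \left(18 - \frac{10}{4}\right) 0 = \left(-2 - \frac{3}{2}\right) + \left(6 + 0\right) \left(18 - \frac{5}{2}\right) 0 = - \frac{7}{2} + 6 \left(18 - \frac{5}{2}\right) 0 = - \frac{7}{2} + 6 \cdot \frac{31}{2} \cdot 0 = - \frac{7}{2} + 93 \cdot 0 = - \frac{7}{2} + 0 = - \frac{7}{2}$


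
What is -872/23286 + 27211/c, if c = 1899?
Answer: 105329903/7370019 ≈ 14.292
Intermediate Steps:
-872/23286 + 27211/c = -872/23286 + 27211/1899 = -872*1/23286 + 27211*(1/1899) = -436/11643 + 27211/1899 = 105329903/7370019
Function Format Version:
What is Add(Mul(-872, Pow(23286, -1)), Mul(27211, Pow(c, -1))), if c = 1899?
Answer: Rational(105329903, 7370019) ≈ 14.292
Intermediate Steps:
Add(Mul(-872, Pow(23286, -1)), Mul(27211, Pow(c, -1))) = Add(Mul(-872, Pow(23286, -1)), Mul(27211, Pow(1899, -1))) = Add(Mul(-872, Rational(1, 23286)), Mul(27211, Rational(1, 1899))) = Add(Rational(-436, 11643), Rational(27211, 1899)) = Rational(105329903, 7370019)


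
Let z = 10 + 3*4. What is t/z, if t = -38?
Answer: -19/11 ≈ -1.7273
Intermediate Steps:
z = 22 (z = 10 + 12 = 22)
t/z = -38/22 = -38*1/22 = -19/11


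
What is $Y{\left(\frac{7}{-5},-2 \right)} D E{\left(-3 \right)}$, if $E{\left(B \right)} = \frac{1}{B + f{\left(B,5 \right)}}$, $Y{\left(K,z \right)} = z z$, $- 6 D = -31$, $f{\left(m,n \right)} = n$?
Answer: $\frac{31}{3} \approx 10.333$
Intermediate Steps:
$D = \frac{31}{6}$ ($D = \left(- \frac{1}{6}\right) \left(-31\right) = \frac{31}{6} \approx 5.1667$)
$Y{\left(K,z \right)} = z^{2}$
$E{\left(B \right)} = \frac{1}{5 + B}$ ($E{\left(B \right)} = \frac{1}{B + 5} = \frac{1}{5 + B}$)
$Y{\left(\frac{7}{-5},-2 \right)} D E{\left(-3 \right)} = \frac{\left(-2\right)^{2} \cdot \frac{31}{6}}{5 - 3} = \frac{4 \cdot \frac{31}{6}}{2} = \frac{62}{3} \cdot \frac{1}{2} = \frac{31}{3}$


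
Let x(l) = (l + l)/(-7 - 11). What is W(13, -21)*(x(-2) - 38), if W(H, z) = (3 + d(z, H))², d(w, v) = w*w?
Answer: -7447360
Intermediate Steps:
d(w, v) = w²
x(l) = -l/9 (x(l) = (2*l)/(-18) = (2*l)*(-1/18) = -l/9)
W(H, z) = (3 + z²)²
W(13, -21)*(x(-2) - 38) = (3 + (-21)²)²*(-⅑*(-2) - 38) = (3 + 441)²*(2/9 - 38) = 444²*(-340/9) = 197136*(-340/9) = -7447360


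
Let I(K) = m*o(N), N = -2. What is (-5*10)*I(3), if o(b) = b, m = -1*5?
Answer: -500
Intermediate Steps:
m = -5
I(K) = 10 (I(K) = -5*(-2) = 10)
(-5*10)*I(3) = -5*10*10 = -50*10 = -500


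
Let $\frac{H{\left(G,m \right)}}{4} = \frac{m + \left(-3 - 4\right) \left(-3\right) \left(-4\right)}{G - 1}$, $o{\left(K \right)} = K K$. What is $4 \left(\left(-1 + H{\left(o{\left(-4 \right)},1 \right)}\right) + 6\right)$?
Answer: $- \frac{1028}{15} \approx -68.533$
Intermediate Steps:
$o{\left(K \right)} = K^{2}$
$H{\left(G,m \right)} = \frac{4 \left(-84 + m\right)}{-1 + G}$ ($H{\left(G,m \right)} = 4 \frac{m + \left(-3 - 4\right) \left(-3\right) \left(-4\right)}{G - 1} = 4 \frac{m + \left(-7\right) \left(-3\right) \left(-4\right)}{-1 + G} = 4 \frac{m + 21 \left(-4\right)}{-1 + G} = 4 \frac{m - 84}{-1 + G} = 4 \frac{-84 + m}{-1 + G} = \frac{4 \left(-84 + m\right)}{-1 + G}$)
$4 \left(\left(-1 + H{\left(o{\left(-4 \right)},1 \right)}\right) + 6\right) = 4 \left(\left(-1 + \frac{4 \left(-84 + 1\right)}{-1 + \left(-4\right)^{2}}\right) + 6\right) = 4 \left(\left(-1 + 4 \frac{1}{-1 + 16} \left(-83\right)\right) + 6\right) = 4 \left(\left(-1 + 4 \cdot \frac{1}{15} \left(-83\right)\right) + 6\right) = 4 \left(\left(-1 - \frac{332}{15}\right) + 6\right) = 4 \left(- \frac{347}{15} + 6\right) = 4 \left(- \frac{257}{15}\right) = - \frac{1028}{15}$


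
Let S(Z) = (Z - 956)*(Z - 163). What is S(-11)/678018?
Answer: 28043/113003 ≈ 0.24816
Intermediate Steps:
S(Z) = (-956 + Z)*(-163 + Z)
S(-11)/678018 = (155828 + (-11)² - 1119*(-11))/678018 = (155828 + 121 + 12309)*(1/678018) = 168258*(1/678018) = 28043/113003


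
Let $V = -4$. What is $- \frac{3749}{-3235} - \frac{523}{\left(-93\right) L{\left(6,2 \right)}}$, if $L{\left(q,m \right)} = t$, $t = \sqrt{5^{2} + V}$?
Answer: $\frac{3749}{3235} + \frac{523 \sqrt{21}}{1953} \approx 2.3861$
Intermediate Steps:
$t = \sqrt{21}$ ($t = \sqrt{5^{2} - 4} = \sqrt{25 - 4} = \sqrt{21} \approx 4.5826$)
$L{\left(q,m \right)} = \sqrt{21}$
$- \frac{3749}{-3235} - \frac{523}{\left(-93\right) L{\left(6,2 \right)}} = - \frac{3749}{-3235} - \frac{523}{\left(-93\right) \sqrt{21}} = \left(-3749\right) \left(- \frac{1}{3235}\right) - 523 \left(- \frac{\sqrt{21}}{1953}\right) = \frac{3749}{3235} + \frac{523 \sqrt{21}}{1953}$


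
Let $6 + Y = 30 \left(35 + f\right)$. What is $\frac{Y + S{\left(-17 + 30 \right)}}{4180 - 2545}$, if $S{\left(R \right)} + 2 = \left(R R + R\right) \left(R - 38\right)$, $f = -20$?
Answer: $- \frac{4108}{1635} \approx -2.5125$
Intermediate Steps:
$Y = 444$ ($Y = -6 + 30 \left(35 - 20\right) = -6 + 30 \cdot 15 = -6 + 450 = 444$)
$S{\left(R \right)} = -2 + \left(-38 + R\right) \left(R + R^{2}\right)$ ($S{\left(R \right)} = -2 + \left(R R + R\right) \left(R - 38\right) = -2 + \left(R^{2} + R\right) \left(-38 + R\right) = -2 + \left(R + R^{2}\right) \left(-38 + R\right) = -2 + \left(-38 + R\right) \left(R + R^{2}\right)$)
$\frac{Y + S{\left(-17 + 30 \right)}}{4180 - 2545} = \frac{444 - \left(2 - \left(-17 + 30\right)^{3} + 37 \left(-17 + 30\right)^{2} + 38 \left(-17 + 30\right)\right)}{4180 - 2545} = \frac{444 - \left(496 - 2197 + 6253\right)}{1635} = \left(444 - 4552\right) \frac{1}{1635} = \left(-4108\right) \frac{1}{1635} = - \frac{4108}{1635}$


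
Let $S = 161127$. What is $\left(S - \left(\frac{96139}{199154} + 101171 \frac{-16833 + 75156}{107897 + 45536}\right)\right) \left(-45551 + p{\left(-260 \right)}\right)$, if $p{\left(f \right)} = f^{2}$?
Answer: $\frac{11806870099783970815}{4365256526} \approx 2.7047 \cdot 10^{9}$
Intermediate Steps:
$\left(S - \left(\frac{96139}{199154} + 101171 \frac{-16833 + 75156}{107897 + 45536}\right)\right) \left(-45551 + p{\left(-260 \right)}\right) = \left(161127 - \left(\frac{96139}{199154} + 101171 \frac{-16833 + 75156}{107897 + 45536}\right)\right) \left(-45551 + \left(-260\right)^{2}\right) = \left(161127 - \left(\frac{96139}{199154} + \frac{101171}{153433 \cdot \frac{1}{58323}}\right)\right) \left(-45551 + 67600\right) = \left(161127 - \left(\frac{96139}{199154} + \frac{101171}{153433 \cdot \frac{1}{58323}}\right)\right) 22049 = \left(161127 - \left(\frac{96139}{199154} + \frac{101171}{\frac{153433}{58323}}\right)\right) 22049 = \left(161127 - \frac{167877441868867}{4365256526}\right) 22049 = \frac{535483246395935}{4365256526} \cdot 22049 = \frac{11806870099783970815}{4365256526}$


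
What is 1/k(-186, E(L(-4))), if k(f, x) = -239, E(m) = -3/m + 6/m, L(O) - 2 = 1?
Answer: -1/239 ≈ -0.0041841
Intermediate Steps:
L(O) = 3 (L(O) = 2 + 1 = 3)
E(m) = 3/m
1/k(-186, E(L(-4))) = 1/(-239) = -1/239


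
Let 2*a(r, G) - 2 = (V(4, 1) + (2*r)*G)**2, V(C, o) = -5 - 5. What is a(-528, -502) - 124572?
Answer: 140503940631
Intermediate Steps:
V(C, o) = -10
a(r, G) = 1 + (-10 + 2*G*r)**2/2 (a(r, G) = 1 + (-10 + (2*r)*G)**2/2 = 1 + (-10 + 2*G*r)**2/2)
a(-528, -502) - 124572 = (1 + 2*(-5 - 502*(-528))**2) - 124572 = (1 + 2*(-5 + 265056)**2) - 124572 = (1 + 2*265051**2) - 124572 = (1 + 2*70252032601) - 124572 = (1 + 140504065202) - 124572 = 140504065203 - 124572 = 140503940631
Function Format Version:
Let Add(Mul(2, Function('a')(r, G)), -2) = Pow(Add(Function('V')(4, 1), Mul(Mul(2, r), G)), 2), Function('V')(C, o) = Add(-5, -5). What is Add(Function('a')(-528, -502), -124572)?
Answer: 140503940631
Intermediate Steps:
Function('V')(C, o) = -10
Function('a')(r, G) = Add(1, Mul(Rational(1, 2), Pow(Add(-10, Mul(2, G, r)), 2))) (Function('a')(r, G) = Add(1, Mul(Rational(1, 2), Pow(Add(-10, Mul(Mul(2, r), G)), 2))) = Add(1, Mul(Rational(1, 2), Pow(Add(-10, Mul(2, G, r)), 2))))
Add(Function('a')(-528, -502), -124572) = Add(Add(1, Mul(2, Pow(Add(-5, Mul(-502, -528)), 2))), -124572) = Add(Add(1, Mul(2, Pow(Add(-5, 265056), 2))), -124572) = Add(Add(1, Mul(2, Pow(265051, 2))), -124572) = Add(Add(1, Mul(2, 70252032601)), -124572) = Add(Add(1, 140504065202), -124572) = Add(140504065203, -124572) = 140503940631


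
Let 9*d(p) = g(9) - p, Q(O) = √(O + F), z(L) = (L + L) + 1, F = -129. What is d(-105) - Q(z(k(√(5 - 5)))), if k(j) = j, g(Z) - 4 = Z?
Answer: 118/9 - 8*I*√2 ≈ 13.111 - 11.314*I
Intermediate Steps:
g(Z) = 4 + Z
z(L) = 1 + 2*L (z(L) = 2*L + 1 = 1 + 2*L)
Q(O) = √(-129 + O) (Q(O) = √(O - 129) = √(-129 + O))
d(p) = 13/9 - p/9 (d(p) = ((4 + 9) - p)/9 = (13 - p)/9 = 13/9 - p/9)
d(-105) - Q(z(k(√(5 - 5)))) = (13/9 - ⅑*(-105)) - √(-129 + (1 + 2*√(5 - 5))) = (13/9 + 35/3) - √(-129 + (1 + 2*√0)) = 118/9 - √(-129 + (1 + 2*0)) = 118/9 - √(-129 + (1 + 0)) = 118/9 - √(-129 + 1) = 118/9 - √(-128) = 118/9 - 8*I*√2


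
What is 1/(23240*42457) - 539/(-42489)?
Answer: 531831709009/41923925192520 ≈ 0.012686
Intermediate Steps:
1/(23240*42457) - 539/(-42489) = (1/23240)*(1/42457) - 539*(-1/42489) = 1/986700680 + 539/42489 = 531831709009/41923925192520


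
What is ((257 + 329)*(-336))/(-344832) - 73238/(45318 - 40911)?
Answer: -254032139/15829944 ≈ -16.048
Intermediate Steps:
((257 + 329)*(-336))/(-344832) - 73238/(45318 - 40911) = (586*(-336))*(-1/344832) - 73238/4407 = -196896*(-1/344832) - 73238*1/4407 = 2051/3592 - 73238/4407 = -254032139/15829944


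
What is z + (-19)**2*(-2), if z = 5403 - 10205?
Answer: -5524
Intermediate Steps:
z = -4802
z + (-19)**2*(-2) = -4802 + (-19)**2*(-2) = -4802 + 361*(-2) = -4802 - 722 = -5524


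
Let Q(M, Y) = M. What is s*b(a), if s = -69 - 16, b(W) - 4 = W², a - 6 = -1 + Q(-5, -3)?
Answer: -340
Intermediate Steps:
a = 0 (a = 6 + (-1 - 5) = 6 - 6 = 0)
b(W) = 4 + W²
s = -85
s*b(a) = -85*(4 + 0²) = -85*(4 + 0) = -85*4 = -340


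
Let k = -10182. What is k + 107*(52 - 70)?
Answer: -12108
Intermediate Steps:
k + 107*(52 - 70) = -10182 + 107*(52 - 70) = -10182 + 107*(-18) = -10182 - 1926 = -12108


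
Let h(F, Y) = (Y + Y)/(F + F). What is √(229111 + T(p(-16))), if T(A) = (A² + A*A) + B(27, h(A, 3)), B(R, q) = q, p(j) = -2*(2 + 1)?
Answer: √916730/2 ≈ 478.73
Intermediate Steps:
p(j) = -6 (p(j) = -2*3 = -6)
h(F, Y) = Y/F (h(F, Y) = (2*Y)/((2*F)) = (2*Y)*(1/(2*F)) = Y/F)
T(A) = 2*A² + 3/A (T(A) = (A² + A*A) + 3/A = (A² + A²) + 3/A = 2*A² + 3/A)
√(229111 + T(p(-16))) = √(229111 + (3 + 2*(-6)³)/(-6)) = √(229111 - (3 + 2*(-216))/6) = √(229111 - (3 - 432)/6) = √(229111 - ⅙*(-429)) = √(229111 + 143/2) = √(458365/2) = √916730/2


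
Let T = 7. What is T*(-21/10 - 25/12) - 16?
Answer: -2717/60 ≈ -45.283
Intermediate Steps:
T*(-21/10 - 25/12) - 16 = 7*(-21/10 - 25/12) - 16 = 7*(-251/60) - 16 = -1757/60 - 16 = -2717/60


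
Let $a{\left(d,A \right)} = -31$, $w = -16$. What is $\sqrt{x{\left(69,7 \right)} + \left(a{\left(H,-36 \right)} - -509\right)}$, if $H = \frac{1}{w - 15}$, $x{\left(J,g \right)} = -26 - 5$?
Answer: $\sqrt{447} \approx 21.142$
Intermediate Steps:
$x{\left(J,g \right)} = -31$
$H = - \frac{1}{31}$ ($H = \frac{1}{-16 - 15} = \frac{1}{-31} = - \frac{1}{31} \approx -0.032258$)
$\sqrt{x{\left(69,7 \right)} + \left(a{\left(H,-36 \right)} - -509\right)} = \sqrt{-31 - -478} = \sqrt{-31 + \left(-31 + 509\right)} = \sqrt{-31 + 478} = \sqrt{447}$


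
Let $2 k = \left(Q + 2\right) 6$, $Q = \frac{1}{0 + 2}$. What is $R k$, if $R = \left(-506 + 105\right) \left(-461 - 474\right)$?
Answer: $\frac{5624025}{2} \approx 2.812 \cdot 10^{6}$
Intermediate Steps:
$Q = \frac{1}{2} \approx 0.5$
$R = 374935$ ($R = \left(-401\right) \left(-935\right) = 374935$)
$k = \frac{15}{2}$ ($k = \frac{\left(\frac{1}{2} + 2\right) 6}{2} = \frac{\frac{5}{2} \cdot 6}{2} = \frac{1}{2} \cdot 15 = \frac{15}{2} \approx 7.5$)
$R k = 374935 \cdot \frac{15}{2} = \frac{5624025}{2}$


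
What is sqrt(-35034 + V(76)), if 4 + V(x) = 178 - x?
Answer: 2*I*sqrt(8734) ≈ 186.91*I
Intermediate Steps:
V(x) = 174 - x (V(x) = -4 + (178 - x) = 174 - x)
sqrt(-35034 + V(76)) = sqrt(-35034 + (174 - 1*76)) = sqrt(-35034 + (174 - 76)) = sqrt(-35034 + 98) = sqrt(-34936) = 2*I*sqrt(8734)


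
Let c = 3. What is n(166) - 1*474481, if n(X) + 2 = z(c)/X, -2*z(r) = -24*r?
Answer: -39382071/83 ≈ -4.7448e+5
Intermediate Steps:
z(r) = 12*r (z(r) = -(-12)*r = 12*r)
n(X) = -2 + 36/X (n(X) = -2 + (12*3)/X = -2 + 36/X)
n(166) - 1*474481 = (-2 + 36/166) - 1*474481 = (-2 + 36*(1/166)) - 474481 = (-2 + 18/83) - 474481 = -148/83 - 474481 = -39382071/83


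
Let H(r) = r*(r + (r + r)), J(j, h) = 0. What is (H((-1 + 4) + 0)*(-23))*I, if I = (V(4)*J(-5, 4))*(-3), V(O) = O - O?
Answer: 0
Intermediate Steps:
V(O) = 0
H(r) = 3*r² (H(r) = r*(r + 2*r) = r*(3*r) = 3*r²)
I = 0 (I = (0*0)*(-3) = 0*(-3) = 0)
(H((-1 + 4) + 0)*(-23))*I = ((3*((-1 + 4) + 0)²)*(-23))*0 = ((3*(3 + 0)²)*(-23))*0 = ((3*3²)*(-23))*0 = ((3*9)*(-23))*0 = (27*(-23))*0 = -621*0 = 0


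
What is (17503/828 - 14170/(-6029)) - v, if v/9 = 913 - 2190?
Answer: 2499584881/217044 ≈ 11516.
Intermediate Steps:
v = -11493 (v = 9*(913 - 2190) = 9*(-1277) = -11493)
(17503/828 - 14170/(-6029)) - v = (17503/828 - 14170/(-6029)) - 1*(-11493) = (17503*(1/828) - 14170*(-1/6029)) + 11493 = (761/36 + 14170/6029) + 11493 = 5098189/217044 + 11493 = 2499584881/217044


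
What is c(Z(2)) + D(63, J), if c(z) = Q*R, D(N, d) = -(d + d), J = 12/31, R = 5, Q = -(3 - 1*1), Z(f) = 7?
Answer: -334/31 ≈ -10.774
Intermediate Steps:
Q = -2 (Q = -(3 - 1) = -1*2 = -2)
J = 12/31 (J = 12*(1/31) = 12/31 ≈ 0.38710)
D(N, d) = -2*d
c(z) = -10 (c(z) = -2*5 = -10)
c(Z(2)) + D(63, J) = -10 - 2*12/31 = -10 - 24/31 = -334/31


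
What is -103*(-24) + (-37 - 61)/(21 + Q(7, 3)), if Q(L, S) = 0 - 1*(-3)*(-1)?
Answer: 22199/9 ≈ 2466.6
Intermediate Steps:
Q(L, S) = -3 (Q(L, S) = 0 - (-3)*(-1) = 0 - 1*3 = 0 - 3 = -3)
-103*(-24) + (-37 - 61)/(21 + Q(7, 3)) = -103*(-24) + (-37 - 61)/(21 - 3) = 2472 - 98/18 = 2472 - 98*1/18 = 2472 - 49/9 = 22199/9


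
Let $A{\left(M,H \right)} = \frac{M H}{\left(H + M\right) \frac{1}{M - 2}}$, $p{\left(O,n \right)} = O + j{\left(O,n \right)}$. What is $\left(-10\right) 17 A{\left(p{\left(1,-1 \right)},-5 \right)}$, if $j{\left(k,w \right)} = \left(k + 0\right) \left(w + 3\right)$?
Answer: $-1275$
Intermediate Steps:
$j{\left(k,w \right)} = k \left(3 + w\right)$
$p{\left(O,n \right)} = O + O \left(3 + n\right)$
$A{\left(M,H \right)} = \frac{H M \left(-2 + M\right)}{H + M}$ ($A{\left(M,H \right)} = \frac{H M}{\left(H + M\right) \frac{1}{-2 + M}} = \frac{H M}{\frac{1}{-2 + M} \left(H + M\right)} = H M \frac{-2 + M}{H + M} = \frac{H M \left(-2 + M\right)}{H + M}$)
$\left(-10\right) 17 A{\left(p{\left(1,-1 \right)},-5 \right)} = \left(-10\right) 17 \left(- \frac{5 \cdot 1 \left(4 - 1\right) \left(-2 + 1 \left(4 - 1\right)\right)}{-5 + 1 \left(4 - 1\right)}\right) = - 170 \left(- \frac{5 \cdot 1 \cdot 3 \left(-2 + 1 \cdot 3\right)}{-5 + 1 \cdot 3}\right) = - 170 \left(\left(-5\right) 3 \frac{1}{-5 + 3} \left(-2 + 3\right)\right) = - 170 \left(\left(-5\right) 3 \frac{1}{-2} \cdot 1\right) = - 170 \left(\left(-5\right) 3 \left(- \frac{1}{2}\right) 1\right) = \left(-170\right) \frac{15}{2} = -1275$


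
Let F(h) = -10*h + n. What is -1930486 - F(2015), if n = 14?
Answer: -1910350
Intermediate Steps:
F(h) = 14 - 10*h (F(h) = -10*h + 14 = 14 - 10*h)
-1930486 - F(2015) = -1930486 - (14 - 10*2015) = -1930486 - (14 - 20150) = -1930486 - 1*(-20136) = -1930486 + 20136 = -1910350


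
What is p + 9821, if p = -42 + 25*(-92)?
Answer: 7479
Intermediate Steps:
p = -2342 (p = -42 - 2300 = -2342)
p + 9821 = -2342 + 9821 = 7479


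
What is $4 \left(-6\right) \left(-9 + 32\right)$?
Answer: $-552$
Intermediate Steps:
$4 \left(-6\right) \left(-9 + 32\right) = \left(-24\right) 23 = -552$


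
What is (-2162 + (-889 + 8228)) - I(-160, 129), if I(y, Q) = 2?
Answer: 5175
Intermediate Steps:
(-2162 + (-889 + 8228)) - I(-160, 129) = (-2162 + (-889 + 8228)) - 1*2 = (-2162 + 7339) - 2 = 5177 - 2 = 5175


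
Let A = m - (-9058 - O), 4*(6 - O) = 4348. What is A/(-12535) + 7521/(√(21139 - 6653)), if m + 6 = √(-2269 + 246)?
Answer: -7971/12535 + 7521*√14486/14486 - 17*I*√7/12535 ≈ 61.853 - 0.0035882*I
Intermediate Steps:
O = -1081 (O = 6 - ¼*4348 = 6 - 1087 = -1081)
m = -6 + 17*I*√7 (m = -6 + √(-2269 + 246) = -6 + √(-2023) = -6 + 17*I*√7 ≈ -6.0 + 44.978*I)
A = 7971 + 17*I*√7 (A = (-6 + 17*I*√7) - (-9058 - 1*(-1081)) = (-6 + 17*I*√7) - (-9058 + 1081) = (-6 + 17*I*√7) - 1*(-7977) = (-6 + 17*I*√7) + 7977 = 7971 + 17*I*√7 ≈ 7971.0 + 44.978*I)
A/(-12535) + 7521/(√(21139 - 6653)) = (7971 + 17*I*√7)/(-12535) + 7521/(√(21139 - 6653)) = (7971 + 17*I*√7)*(-1/12535) + 7521/(√14486) = (-7971/12535 - 17*I*√7/12535) + 7521*(√14486/14486) = (-7971/12535 - 17*I*√7/12535) + 7521*√14486/14486 = -7971/12535 + 7521*√14486/14486 - 17*I*√7/12535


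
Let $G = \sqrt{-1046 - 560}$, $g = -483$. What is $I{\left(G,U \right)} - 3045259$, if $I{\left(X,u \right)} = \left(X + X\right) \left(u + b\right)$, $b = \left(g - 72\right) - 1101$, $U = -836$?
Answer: $-3045259 - 4984 i \sqrt{1606} \approx -3.0453 \cdot 10^{6} - 1.9973 \cdot 10^{5} i$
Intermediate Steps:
$G = i \sqrt{1606}$ ($G = \sqrt{-1606} = i \sqrt{1606} \approx 40.075 i$)
$b = -1656$ ($b = \left(-483 - 72\right) - 1101 = -555 - 1101 = -1656$)
$I{\left(X,u \right)} = 2 X \left(-1656 + u\right)$ ($I{\left(X,u \right)} = \left(X + X\right) \left(u - 1656\right) = 2 X \left(-1656 + u\right)$)
$I{\left(G,U \right)} - 3045259 = 2 i \sqrt{1606} \left(-1656 - 836\right) - 3045259 = 2 i \sqrt{1606} \left(-2492\right) - 3045259 = - 4984 i \sqrt{1606} - 3045259 = -3045259 - 4984 i \sqrt{1606}$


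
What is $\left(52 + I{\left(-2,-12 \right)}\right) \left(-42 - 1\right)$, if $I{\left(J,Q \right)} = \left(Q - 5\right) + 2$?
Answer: $-1591$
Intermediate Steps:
$I{\left(J,Q \right)} = -3 + Q$ ($I{\left(J,Q \right)} = \left(-5 + Q\right) + 2 = -3 + Q$)
$\left(52 + I{\left(-2,-12 \right)}\right) \left(-42 - 1\right) = \left(52 - 15\right) \left(-42 - 1\right) = \left(52 - 15\right) \left(-43\right) = 37 \left(-43\right) = -1591$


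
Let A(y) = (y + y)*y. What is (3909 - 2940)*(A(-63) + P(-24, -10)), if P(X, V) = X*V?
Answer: 7924482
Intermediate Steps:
P(X, V) = V*X
A(y) = 2*y² (A(y) = (2*y)*y = 2*y²)
(3909 - 2940)*(A(-63) + P(-24, -10)) = (3909 - 2940)*(2*(-63)² - 10*(-24)) = 969*(2*3969 + 240) = 969*(7938 + 240) = 969*8178 = 7924482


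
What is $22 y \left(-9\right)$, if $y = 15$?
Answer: $-2970$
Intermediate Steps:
$22 y \left(-9\right) = 22 \cdot 15 \left(-9\right) = 330 \left(-9\right) = -2970$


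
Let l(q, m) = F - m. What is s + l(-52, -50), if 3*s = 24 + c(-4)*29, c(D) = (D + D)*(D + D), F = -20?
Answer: 1970/3 ≈ 656.67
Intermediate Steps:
c(D) = 4*D² (c(D) = (2*D)*(2*D) = 4*D²)
l(q, m) = -20 - m
s = 1880/3 (s = (24 + (4*(-4)²)*29)/3 = (24 + (4*16)*29)/3 = (24 + 64*29)/3 = (24 + 1856)/3 = (⅓)*1880 = 1880/3 ≈ 626.67)
s + l(-52, -50) = 1880/3 + (-20 - 1*(-50)) = 1880/3 + (-20 + 50) = 1880/3 + 30 = 1970/3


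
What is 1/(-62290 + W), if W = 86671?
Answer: 1/24381 ≈ 4.1016e-5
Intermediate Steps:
1/(-62290 + W) = 1/(-62290 + 86671) = 1/24381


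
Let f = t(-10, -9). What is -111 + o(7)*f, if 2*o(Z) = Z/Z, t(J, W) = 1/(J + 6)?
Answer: -889/8 ≈ -111.13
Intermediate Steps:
t(J, W) = 1/(6 + J)
o(Z) = ½ (o(Z) = (Z/Z)/2 = (½)*1 = ½)
f = -¼ (f = 1/(6 - 10) = 1/(-4) = -¼ ≈ -0.25000)
-111 + o(7)*f = -111 + (½)*(-¼) = -111 - ⅛ = -889/8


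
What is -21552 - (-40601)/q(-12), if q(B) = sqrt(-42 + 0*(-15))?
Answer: -21552 - 40601*I*sqrt(42)/42 ≈ -21552.0 - 6264.9*I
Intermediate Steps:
q(B) = I*sqrt(42) (q(B) = sqrt(-42 + 0) = sqrt(-42) = I*sqrt(42))
-21552 - (-40601)/q(-12) = -21552 - (-40601)/(I*sqrt(42)) = -21552 - (-40601)*(-I*sqrt(42)/42) = -21552 - 40601*I*sqrt(42)/42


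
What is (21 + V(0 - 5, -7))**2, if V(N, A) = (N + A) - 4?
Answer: 25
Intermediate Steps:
V(N, A) = -4 + A + N (V(N, A) = (A + N) - 4 = -4 + A + N)
(21 + V(0 - 5, -7))**2 = (21 + (-4 - 7 + (0 - 5)))**2 = (21 + (-4 - 7 - 5))**2 = (21 - 16)**2 = 5**2 = 25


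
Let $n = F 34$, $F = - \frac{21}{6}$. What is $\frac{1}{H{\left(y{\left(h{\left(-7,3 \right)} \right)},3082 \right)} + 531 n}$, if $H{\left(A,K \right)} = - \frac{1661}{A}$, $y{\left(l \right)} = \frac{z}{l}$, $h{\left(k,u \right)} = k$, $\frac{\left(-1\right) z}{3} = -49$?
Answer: $- \frac{21}{1325308} \approx -1.5845 \cdot 10^{-5}$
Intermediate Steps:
$z = 147$ ($z = \left(-3\right) \left(-49\right) = 147$)
$F = - \frac{7}{2}$ ($F = \left(-21\right) \frac{1}{6} = - \frac{7}{2} \approx -3.5$)
$y{\left(l \right)} = \frac{147}{l}$
$n = -119$ ($n = \left(- \frac{7}{2}\right) 34 = -119$)
$\frac{1}{H{\left(y{\left(h{\left(-7,3 \right)} \right)},3082 \right)} + 531 n} = \frac{1}{- \frac{1661}{147 \frac{1}{-7}} + 531 \left(-119\right)} = \frac{1}{- \frac{1661}{147 \left(- \frac{1}{7}\right)} - 63189} = \frac{1}{- \frac{1661}{-21} - 63189} = \frac{1}{\left(-1661\right) \left(- \frac{1}{21}\right) - 63189} = \frac{1}{\frac{1661}{21} - 63189} = \frac{1}{- \frac{1325308}{21}} = - \frac{21}{1325308}$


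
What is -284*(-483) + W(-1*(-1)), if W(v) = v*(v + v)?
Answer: 137174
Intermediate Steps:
W(v) = 2*v² (W(v) = v*(2*v) = 2*v²)
-284*(-483) + W(-1*(-1)) = -284*(-483) + 2*(-1*(-1))² = 137172 + 2*1² = 137172 + 2*1 = 137172 + 2 = 137174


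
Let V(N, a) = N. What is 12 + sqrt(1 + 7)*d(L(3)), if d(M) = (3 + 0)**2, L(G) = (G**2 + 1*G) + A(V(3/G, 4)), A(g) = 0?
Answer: 12 + 18*sqrt(2) ≈ 37.456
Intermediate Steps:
L(G) = G + G**2 (L(G) = (G**2 + 1*G) + 0 = (G**2 + G) + 0 = (G + G**2) + 0 = G + G**2)
d(M) = 9 (d(M) = 3**2 = 9)
12 + sqrt(1 + 7)*d(L(3)) = 12 + sqrt(1 + 7)*9 = 12 + sqrt(8)*9 = 12 + (2*sqrt(2))*9 = 12 + 18*sqrt(2)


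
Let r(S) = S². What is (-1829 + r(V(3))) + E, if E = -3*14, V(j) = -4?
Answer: -1855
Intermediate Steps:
E = -42
(-1829 + r(V(3))) + E = (-1829 + (-4)²) - 42 = (-1829 + 16) - 42 = -1813 - 42 = -1855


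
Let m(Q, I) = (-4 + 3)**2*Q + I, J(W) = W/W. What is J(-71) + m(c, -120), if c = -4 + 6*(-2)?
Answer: -135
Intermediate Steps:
c = -16 (c = -4 - 12 = -16)
J(W) = 1
m(Q, I) = I + Q (m(Q, I) = (-1)**2*Q + I = 1*Q + I = Q + I = I + Q)
J(-71) + m(c, -120) = 1 + (-120 - 16) = 1 - 136 = -135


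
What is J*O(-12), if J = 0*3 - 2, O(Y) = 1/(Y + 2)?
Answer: 1/5 ≈ 0.20000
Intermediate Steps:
O(Y) = 1/(2 + Y)
J = -2 (J = 0 - 2 = -2)
J*O(-12) = -2/(2 - 12) = -2/(-10) = -2*(-1/10) = 1/5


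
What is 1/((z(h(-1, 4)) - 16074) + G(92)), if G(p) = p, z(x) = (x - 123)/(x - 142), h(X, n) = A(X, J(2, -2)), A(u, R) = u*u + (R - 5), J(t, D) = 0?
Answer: -146/2333245 ≈ -6.2574e-5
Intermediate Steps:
A(u, R) = -5 + R + u**2 (A(u, R) = u**2 + (-5 + R) = -5 + R + u**2)
h(X, n) = -5 + X**2 (h(X, n) = -5 + 0 + X**2 = -5 + X**2)
z(x) = (-123 + x)/(-142 + x)
1/((z(h(-1, 4)) - 16074) + G(92)) = 1/(((-123 + (-5 + (-1)**2))/(-142 + (-5 + (-1)**2)) - 16074) + 92) = 1/(((-123 + (-5 + 1))/(-142 + (-5 + 1)) - 16074) + 92) = 1/(((-123 - 4)/(-142 - 4) - 16074) + 92) = 1/((-127/(-146) - 16074) + 92) = 1/((-1/146*(-127) - 16074) + 92) = 1/((127/146 - 16074) + 92) = 1/(-2346677/146 + 92) = 1/(-2333245/146) = -146/2333245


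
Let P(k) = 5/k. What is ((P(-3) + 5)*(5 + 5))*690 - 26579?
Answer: -3579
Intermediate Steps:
((P(-3) + 5)*(5 + 5))*690 - 26579 = ((5/(-3) + 5)*(5 + 5))*690 - 26579 = ((5*(-⅓) + 5)*10)*690 - 26579 = ((-5/3 + 5)*10)*690 - 26579 = ((10/3)*10)*690 - 26579 = (100/3)*690 - 26579 = 23000 - 26579 = -3579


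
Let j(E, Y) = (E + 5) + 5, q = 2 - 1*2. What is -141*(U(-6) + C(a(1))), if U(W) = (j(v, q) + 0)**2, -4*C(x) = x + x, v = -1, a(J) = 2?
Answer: -11280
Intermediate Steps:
q = 0 (q = 2 - 2 = 0)
C(x) = -x/2 (C(x) = -(x + x)/4 = -x/2)
j(E, Y) = 10 + E (j(E, Y) = (5 + E) + 5 = 10 + E)
U(W) = 81 (U(W) = ((10 - 1) + 0)**2 = (9 + 0)**2 = 9**2 = 81)
-141*(U(-6) + C(a(1))) = -141*(81 - 1/2*2) = -141*(81 - 1) = -141*80 = -11280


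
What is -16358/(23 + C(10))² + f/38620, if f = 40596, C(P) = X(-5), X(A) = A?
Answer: -77324107/1564110 ≈ -49.436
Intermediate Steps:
C(P) = -5
-16358/(23 + C(10))² + f/38620 = -16358/(23 - 5)² + 40596/38620 = -16358/(18²) + 40596*(1/38620) = -16358/324 + 10149/9655 = -16358*1/324 + 10149/9655 = -8179/162 + 10149/9655 = -77324107/1564110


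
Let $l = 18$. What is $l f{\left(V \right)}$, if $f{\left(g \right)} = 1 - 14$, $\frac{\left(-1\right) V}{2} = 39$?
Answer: $-234$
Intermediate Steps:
$V = -78$ ($V = \left(-2\right) 39 = -78$)
$f{\left(g \right)} = -13$
$l f{\left(V \right)} = 18 \left(-13\right) = -234$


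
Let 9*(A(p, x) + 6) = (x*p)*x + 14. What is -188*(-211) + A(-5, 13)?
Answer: 118709/3 ≈ 39570.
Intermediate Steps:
A(p, x) = -40/9 + p*x²/9 (A(p, x) = -6 + ((x*p)*x + 14)/9 = -6 + ((p*x)*x + 14)/9 = -6 + (p*x² + 14)/9 = -6 + (14 + p*x²)/9 = -6 + (14/9 + p*x²/9) = -40/9 + p*x²/9)
-188*(-211) + A(-5, 13) = -188*(-211) + (-40/9 + (⅑)*(-5)*13²) = 39668 + (-40/9 + (⅑)*(-5)*169) = 39668 + (-40/9 - 845/9) = 39668 - 295/3 = 118709/3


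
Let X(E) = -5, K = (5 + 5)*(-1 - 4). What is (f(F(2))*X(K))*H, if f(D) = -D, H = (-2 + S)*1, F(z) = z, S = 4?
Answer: 20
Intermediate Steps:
K = -50 (K = 10*(-5) = -50)
H = 2 (H = (-2 + 4)*1 = 2*1 = 2)
(f(F(2))*X(K))*H = (-1*2*(-5))*2 = -2*(-5)*2 = 10*2 = 20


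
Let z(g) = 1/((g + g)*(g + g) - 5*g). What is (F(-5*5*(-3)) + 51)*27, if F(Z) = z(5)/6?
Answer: 68853/50 ≈ 1377.1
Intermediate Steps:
z(g) = 1/(-5*g + 4*g²) (z(g) = 1/((2*g)*(2*g) - 5*g) = 1/(4*g² - 5*g) = 1/(-5*g + 4*g²))
F(Z) = 1/450 (F(Z) = (1/(5*(-5 + 4*5)))/6 = (1/(5*(-5 + 20)))*(⅙) = ((⅕)/15)*(⅙) = ((⅕)*(1/15))*(⅙) = (1/75)*(⅙) = 1/450)
(F(-5*5*(-3)) + 51)*27 = (1/450 + 51)*27 = (22951/450)*27 = 68853/50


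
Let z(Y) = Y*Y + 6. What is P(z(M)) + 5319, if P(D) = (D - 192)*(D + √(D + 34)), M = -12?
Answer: -981 - 84*√46 ≈ -1550.7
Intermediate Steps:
z(Y) = 6 + Y² (z(Y) = Y² + 6 = 6 + Y²)
P(D) = (-192 + D)*(D + √(34 + D))
P(z(M)) + 5319 = ((6 + (-12)²)² - 192*(6 + (-12)²) - 192*√(34 + (6 + (-12)²)) + (6 + (-12)²)*√(34 + (6 + (-12)²))) + 5319 = ((6 + 144)² - 192*(6 + 144) - 192*√(34 + (6 + 144)) + (6 + 144)*√(34 + (6 + 144))) + 5319 = (150² - 192*150 - 192*√(34 + 150) + 150*√(34 + 150)) + 5319 = (22500 - 28800 - 384*√46 + 150*√184) + 5319 = (22500 - 28800 - 384*√46 + 150*(2*√46)) + 5319 = (22500 - 28800 - 384*√46 + 300*√46) + 5319 = (-6300 - 84*√46) + 5319 = -981 - 84*√46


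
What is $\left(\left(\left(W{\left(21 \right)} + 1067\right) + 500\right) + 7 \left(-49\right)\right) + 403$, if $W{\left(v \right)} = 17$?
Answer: $1644$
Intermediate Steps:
$\left(\left(\left(W{\left(21 \right)} + 1067\right) + 500\right) + 7 \left(-49\right)\right) + 403 = \left(\left(\left(17 + 1067\right) + 500\right) + 7 \left(-49\right)\right) + 403 = \left(\left(1084 + 500\right) - 343\right) + 403 = \left(1584 - 343\right) + 403 = 1241 + 403 = 1644$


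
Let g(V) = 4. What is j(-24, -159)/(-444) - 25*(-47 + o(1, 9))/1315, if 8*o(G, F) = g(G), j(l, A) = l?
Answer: 18257/19462 ≈ 0.93808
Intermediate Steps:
o(G, F) = 1/2 (o(G, F) = (1/8)*4 = 1/2)
j(-24, -159)/(-444) - 25*(-47 + o(1, 9))/1315 = -24/(-444) - 25*(-47 + 1/2)/1315 = -24*(-1/444) - 25*(-93/2)*(1/1315) = 2/37 + (2325/2)*(1/1315) = 2/37 + 465/526 = 18257/19462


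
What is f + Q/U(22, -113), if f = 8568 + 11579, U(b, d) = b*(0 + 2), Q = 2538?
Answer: 444503/22 ≈ 20205.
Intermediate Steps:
U(b, d) = 2*b (U(b, d) = b*2 = 2*b)
f = 20147
f + Q/U(22, -113) = 20147 + 2538/((2*22)) = 20147 + 2538/44 = 20147 + 2538*(1/44) = 20147 + 1269/22 = 444503/22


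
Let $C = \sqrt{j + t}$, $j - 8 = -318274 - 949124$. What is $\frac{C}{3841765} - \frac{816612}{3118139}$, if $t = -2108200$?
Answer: $- \frac{816612}{3118139} + \frac{i \sqrt{3375590}}{3841765} \approx -0.26189 + 0.00047824 i$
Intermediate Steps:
$j = -1267390$ ($j = 8 - 1267398 = -1267390$)
$C = i \sqrt{3375590}$ ($C = \sqrt{-1267390 - 2108200} = \sqrt{-3375590} = i \sqrt{3375590} \approx 1837.3 i$)
$\frac{C}{3841765} - \frac{816612}{3118139} = \frac{i \sqrt{3375590}}{3841765} - \frac{816612}{3118139} = - \frac{816612}{3118139} + \frac{i \sqrt{3375590}}{3841765}$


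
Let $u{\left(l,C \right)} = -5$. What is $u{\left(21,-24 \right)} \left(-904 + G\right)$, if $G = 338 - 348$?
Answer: $4570$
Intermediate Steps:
$G = -10$
$u{\left(21,-24 \right)} \left(-904 + G\right) = - 5 \left(-904 - 10\right) = \left(-5\right) \left(-914\right) = 4570$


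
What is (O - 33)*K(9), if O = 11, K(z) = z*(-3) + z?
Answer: 396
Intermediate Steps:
K(z) = -2*z (K(z) = -3*z + z = -2*z)
(O - 33)*K(9) = (11 - 33)*(-2*9) = -22*(-18) = 396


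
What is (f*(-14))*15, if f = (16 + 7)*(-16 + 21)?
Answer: -24150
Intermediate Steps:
f = 115 (f = 23*5 = 115)
(f*(-14))*15 = (115*(-14))*15 = -1610*15 = -24150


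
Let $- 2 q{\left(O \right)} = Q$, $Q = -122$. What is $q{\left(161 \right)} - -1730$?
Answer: $1791$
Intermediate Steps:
$q{\left(O \right)} = 61$ ($q{\left(O \right)} = \left(- \frac{1}{2}\right) \left(-122\right) = 61$)
$q{\left(161 \right)} - -1730 = 61 - -1730 = 61 + \left(-10698 + 12428\right) = 61 + 1730 = 1791$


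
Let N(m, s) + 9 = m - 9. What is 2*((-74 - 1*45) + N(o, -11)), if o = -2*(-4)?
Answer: -258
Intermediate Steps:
o = 8
N(m, s) = -18 + m (N(m, s) = -9 + (m - 9) = -9 + (-9 + m) = -18 + m)
2*((-74 - 1*45) + N(o, -11)) = 2*((-74 - 1*45) + (-18 + 8)) = 2*((-74 - 45) - 10) = 2*(-119 - 10) = 2*(-129) = -258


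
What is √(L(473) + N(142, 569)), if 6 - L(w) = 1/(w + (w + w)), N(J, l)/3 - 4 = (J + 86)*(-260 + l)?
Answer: √425614441395/1419 ≈ 459.75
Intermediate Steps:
N(J, l) = 12 + 3*(-260 + l)*(86 + J) (N(J, l) = 12 + 3*((J + 86)*(-260 + l)) = 12 + 3*((86 + J)*(-260 + l)) = 12 + 3*((-260 + l)*(86 + J)) = 12 + 3*(-260 + l)*(86 + J))
L(w) = 6 - 1/(3*w) (L(w) = 6 - 1/(w + (w + w)) = 6 - 1/(w + 2*w) = 6 - 1/(3*w))
√(L(473) + N(142, 569)) = √((6 - ⅓/473) + (-67068 - 780*142 + 258*569 + 3*142*569)) = √((6 - ⅓*1/473) + (-67068 - 110760 + 146802 + 242394)) = √((6 - 1/1419) + 211368) = √(8513/1419 + 211368) = √(299939705/1419) = √425614441395/1419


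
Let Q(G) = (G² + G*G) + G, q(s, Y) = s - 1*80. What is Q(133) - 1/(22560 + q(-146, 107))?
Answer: 793102673/22334 ≈ 35511.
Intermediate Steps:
q(s, Y) = -80 + s (q(s, Y) = s - 80 = -80 + s)
Q(G) = G + 2*G² (Q(G) = (G² + G²) + G = 2*G² + G = G + 2*G²)
Q(133) - 1/(22560 + q(-146, 107)) = 133*(1 + 2*133) - 1/(22560 + (-80 - 146)) = 133*(1 + 266) - 1/(22560 - 226) = 133*267 - 1/22334 = 35511 - 1*1/22334 = 35511 - 1/22334 = 793102673/22334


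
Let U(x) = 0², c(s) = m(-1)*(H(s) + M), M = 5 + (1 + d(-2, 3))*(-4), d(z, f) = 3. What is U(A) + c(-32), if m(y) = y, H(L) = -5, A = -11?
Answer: 16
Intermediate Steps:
M = -11 (M = 5 + (1 + 3)*(-4) = 5 + 4*(-4) = 5 - 16 = -11)
c(s) = 16 (c(s) = -(-5 - 11) = -1*(-16) = 16)
U(x) = 0
U(A) + c(-32) = 0 + 16 = 16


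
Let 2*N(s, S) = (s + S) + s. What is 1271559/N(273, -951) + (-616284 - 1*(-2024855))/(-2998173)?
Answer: -847253132741/134917785 ≈ -6279.8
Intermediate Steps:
N(s, S) = s + S/2 (N(s, S) = ((s + S) + s)/2 = ((S + s) + s)/2 = (S + 2*s)/2 = s + S/2)
1271559/N(273, -951) + (-616284 - 1*(-2024855))/(-2998173) = 1271559/(273 + (1/2)*(-951)) + (-616284 - 1*(-2024855))/(-2998173) = 1271559/(273 - 951/2) + (-616284 + 2024855)*(-1/2998173) = 1271559/(-405/2) + 1408571*(-1/2998173) = 1271559*(-2/405) - 1408571/2998173 = -847706/135 - 1408571/2998173 = -847253132741/134917785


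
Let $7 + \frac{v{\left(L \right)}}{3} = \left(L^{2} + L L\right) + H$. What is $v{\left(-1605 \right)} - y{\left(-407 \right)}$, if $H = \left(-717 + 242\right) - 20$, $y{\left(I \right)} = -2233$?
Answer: $15456877$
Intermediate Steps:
$H = -495$ ($H = -475 - 20 = -495$)
$v{\left(L \right)} = -1506 + 6 L^{2}$ ($v{\left(L \right)} = -21 + 3 \left(\left(L^{2} + L L\right) - 495\right) = -21 + 3 \left(\left(L^{2} + L^{2}\right) - 495\right) = -21 + 3 \left(2 L^{2} - 495\right) = -21 + 3 \left(-495 + 2 L^{2}\right) = -21 + \left(-1485 + 6 L^{2}\right) = -1506 + 6 L^{2}$)
$v{\left(-1605 \right)} - y{\left(-407 \right)} = \left(-1506 + 6 \left(-1605\right)^{2}\right) - -2233 = \left(-1506 + 6 \cdot 2576025\right) + 2233 = \left(-1506 + 15456150\right) + 2233 = 15454644 + 2233 = 15456877$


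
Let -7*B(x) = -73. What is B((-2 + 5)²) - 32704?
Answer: -228855/7 ≈ -32694.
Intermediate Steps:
B(x) = 73/7 (B(x) = -⅐*(-73) = 73/7)
B((-2 + 5)²) - 32704 = 73/7 - 32704 = -228855/7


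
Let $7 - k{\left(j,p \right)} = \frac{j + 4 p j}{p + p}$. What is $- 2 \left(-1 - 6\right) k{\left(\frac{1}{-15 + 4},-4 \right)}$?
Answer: $\frac{4417}{44} \approx 100.39$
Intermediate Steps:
$k{\left(j,p \right)} = 7 - \frac{j + 4 j p}{2 p}$ ($k{\left(j,p \right)} = 7 - \frac{j + 4 p j}{p + p} = 7 - \frac{j + 4 j p}{2 p}$)
$- 2 \left(-1 - 6\right) k{\left(\frac{1}{-15 + 4},-4 \right)} = - 2 \left(-1 - 6\right) \left(7 - \frac{2}{-15 + 4} - \frac{1}{2 \left(-15 + 4\right) \left(-4\right)}\right) = \left(-2\right) \left(-7\right) \left(7 - \frac{2}{-11} - \frac{1}{2} \frac{1}{-11} \left(- \frac{1}{4}\right)\right) = 14 \left(7 - - \frac{2}{11} - \left(- \frac{1}{22}\right) \left(- \frac{1}{4}\right)\right) = 14 \left(7 + \frac{2}{11} - \frac{1}{88}\right) = 14 \cdot \frac{631}{88} = \frac{4417}{44}$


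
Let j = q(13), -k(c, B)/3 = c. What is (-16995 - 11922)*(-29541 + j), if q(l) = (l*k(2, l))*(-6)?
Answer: 840703941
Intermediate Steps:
k(c, B) = -3*c
q(l) = 36*l (q(l) = (l*(-3*2))*(-6) = (l*(-6))*(-6) = -6*l*(-6) = 36*l)
j = 468 (j = 36*13 = 468)
(-16995 - 11922)*(-29541 + j) = (-16995 - 11922)*(-29541 + 468) = -28917*(-29073) = 840703941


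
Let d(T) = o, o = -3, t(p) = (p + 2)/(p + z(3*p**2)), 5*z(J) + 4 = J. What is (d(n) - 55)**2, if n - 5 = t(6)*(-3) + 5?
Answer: 3364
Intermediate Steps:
z(J) = -4/5 + J/5
t(p) = (2 + p)/(-4/5 + p + 3*p**2/5) (t(p) = (p + 2)/(p + (-4/5 + (3*p**2)/5)) = (2 + p)/(p + (-4/5 + 3*p**2/5)) = (2 + p)/(-4/5 + p + 3*p**2/5))
n = 610/67 (n = 5 + ((5*(2 + 6)/(-4 + 3*6**2 + 5*6))*(-3) + 5) = 5 + ((5*8/(-4 + 3*36 + 30))*(-3) + 5) = 5 + ((5*8/(-4 + 108 + 30))*(-3) + 5) = 5 + ((5*8/134)*(-3) + 5) = 5 + ((5*(1/134)*8)*(-3) + 5) = 5 + ((20/67)*(-3) + 5) = 5 + (-60/67 + 5) = 5 + 275/67 = 610/67 ≈ 9.1045)
d(T) = -3
(d(n) - 55)**2 = (-3 - 55)**2 = (-58)**2 = 3364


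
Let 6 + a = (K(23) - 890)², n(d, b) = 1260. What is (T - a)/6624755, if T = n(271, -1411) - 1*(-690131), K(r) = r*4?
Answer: 54593/6624755 ≈ 0.0082408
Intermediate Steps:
K(r) = 4*r
a = 636798 (a = -6 + (4*23 - 890)² = -6 + (92 - 890)² = -6 + (-798)² = -6 + 636804 = 636798)
T = 691391 (T = 1260 - 1*(-690131) = 1260 + 690131 = 691391)
(T - a)/6624755 = (691391 - 1*636798)/6624755 = (691391 - 636798)*(1/6624755) = 54593*(1/6624755) = 54593/6624755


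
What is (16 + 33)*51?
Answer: 2499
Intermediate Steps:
(16 + 33)*51 = 49*51 = 2499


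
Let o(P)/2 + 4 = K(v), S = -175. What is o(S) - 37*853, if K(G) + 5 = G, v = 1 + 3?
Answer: -31571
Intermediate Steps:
v = 4
K(G) = -5 + G
o(P) = -10 (o(P) = -8 + 2*(-5 + 4) = -8 + 2*(-1) = -8 - 2 = -10)
o(S) - 37*853 = -10 - 37*853 = -10 - 1*31561 = -10 - 31561 = -31571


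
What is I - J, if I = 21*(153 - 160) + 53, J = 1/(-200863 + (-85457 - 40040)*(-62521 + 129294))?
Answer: -787721132135/8380012044 ≈ -94.000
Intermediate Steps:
J = -1/8380012044 (J = 1/(-200863 - 125497*66773) = 1/(-200863 - 8379811181) = 1/(-8380012044) = -1/8380012044 ≈ -1.1933e-10)
I = -94 (I = 21*(-7) + 53 = -147 + 53 = -94)
I - J = -94 - 1*(-1/8380012044) = -94 + 1/8380012044 = -787721132135/8380012044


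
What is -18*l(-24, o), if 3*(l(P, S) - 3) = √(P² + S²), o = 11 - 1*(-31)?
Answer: -54 - 36*√65 ≈ -344.24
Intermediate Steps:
o = 42 (o = 11 + 31 = 42)
l(P, S) = 3 + √(P² + S²)/3
-18*l(-24, o) = -18*(3 + √((-24)² + 42²)/3) = -18*(3 + √(576 + 1764)/3) = -18*(3 + √2340/3) = -18*(3 + (6*√65)/3) = -18*(3 + 2*√65) = -54 - 36*√65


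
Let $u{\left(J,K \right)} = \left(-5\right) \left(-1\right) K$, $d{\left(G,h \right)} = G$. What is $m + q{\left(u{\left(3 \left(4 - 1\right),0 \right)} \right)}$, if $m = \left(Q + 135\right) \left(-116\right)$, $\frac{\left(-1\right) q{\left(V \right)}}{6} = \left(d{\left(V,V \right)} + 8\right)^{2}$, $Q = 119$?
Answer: $-29848$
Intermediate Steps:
$u{\left(J,K \right)} = 5 K$
$q{\left(V \right)} = - 6 \left(8 + V\right)^{2}$ ($q{\left(V \right)} = - 6 \left(V + 8\right)^{2} = - 6 \left(8 + V\right)^{2}$)
$m = -29464$ ($m = \left(119 + 135\right) \left(-116\right) = 254 \left(-116\right) = -29464$)
$m + q{\left(u{\left(3 \left(4 - 1\right),0 \right)} \right)} = -29464 - 6 \left(8 + 5 \cdot 0\right)^{2} = -29464 - 6 \left(8 + 0\right)^{2} = -29464 - 6 \cdot 8^{2} = -29464 - 384 = -29848$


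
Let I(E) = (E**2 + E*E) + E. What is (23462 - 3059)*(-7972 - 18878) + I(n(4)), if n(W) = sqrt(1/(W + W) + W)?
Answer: -2191282167/4 + sqrt(66)/4 ≈ -5.4782e+8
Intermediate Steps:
n(W) = sqrt(W + 1/(2*W)) (n(W) = sqrt(1/(2*W) + W) = sqrt(W + 1/(2*W)))
I(E) = E + 2*E**2 (I(E) = (E**2 + E**2) + E = 2*E**2 + E = E + 2*E**2)
(23462 - 3059)*(-7972 - 18878) + I(n(4)) = (23462 - 3059)*(-7972 - 18878) + (sqrt(2/4 + 4*4)/2)*(1 + 2*(sqrt(2/4 + 4*4)/2)) = 20403*(-26850) + (sqrt(2*(1/4) + 16)/2)*(1 + 2*(sqrt(2*(1/4) + 16)/2)) = -547820550 + (sqrt(1/2 + 16)/2)*(1 + 2*(sqrt(1/2 + 16)/2)) = -547820550 + (sqrt(33/2)/2)*(1 + 2*(sqrt(33/2)/2)) = -547820550 + ((sqrt(66)/2)/2)*(1 + 2*((sqrt(66)/2)/2)) = -547820550 + (sqrt(66)/4)*(1 + 2*(sqrt(66)/4)) = -547820550 + (sqrt(66)/4)*(1 + sqrt(66)/2) = -547820550 + sqrt(66)*(1 + sqrt(66)/2)/4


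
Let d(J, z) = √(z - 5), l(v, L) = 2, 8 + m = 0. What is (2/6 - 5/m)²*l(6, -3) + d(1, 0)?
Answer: 529/288 + I*√5 ≈ 1.8368 + 2.2361*I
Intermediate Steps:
m = -8 (m = -8 + 0 = -8)
d(J, z) = √(-5 + z)
(2/6 - 5/m)²*l(6, -3) + d(1, 0) = (2/6 - 5/(-8))²*2 + √(-5 + 0) = (2*(⅙) - 5*(-⅛))²*2 + √(-5) = (⅓ + 5/8)²*2 + I*√5 = (23/24)²*2 + I*√5 = (529/576)*2 + I*√5 = 529/288 + I*√5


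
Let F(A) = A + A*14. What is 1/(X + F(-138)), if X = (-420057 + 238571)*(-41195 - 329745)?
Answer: 1/67320414770 ≈ 1.4854e-11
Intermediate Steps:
F(A) = 15*A (F(A) = A + 14*A = 15*A)
X = 67320416840 (X = -181486*(-370940) = 67320416840)
1/(X + F(-138)) = 1/(67320416840 + 15*(-138)) = 1/(67320416840 - 2070) = 1/67320414770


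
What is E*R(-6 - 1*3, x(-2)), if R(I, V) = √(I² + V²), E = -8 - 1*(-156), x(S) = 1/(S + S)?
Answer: 37*√1297 ≈ 1332.5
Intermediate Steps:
x(S) = 1/(2*S)
E = 148 (E = -8 + 156 = 148)
E*R(-6 - 1*3, x(-2)) = 148*√((-6 - 1*3)² + ((½)/(-2))²) = 148*√((-6 - 3)² + ((½)*(-½))²) = 148*√((-9)² + (-¼)²) = 148*√(81 + 1/16) = 148*√(1297/16) = 148*(√1297/4) = 37*√1297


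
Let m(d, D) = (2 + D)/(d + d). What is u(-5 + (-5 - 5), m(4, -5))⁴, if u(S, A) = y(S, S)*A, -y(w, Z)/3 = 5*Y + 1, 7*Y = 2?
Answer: 547981281/9834496 ≈ 55.720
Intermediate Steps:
Y = 2/7 (Y = (⅐)*2 = 2/7 ≈ 0.28571)
m(d, D) = (2 + D)/(2*d) (m(d, D) = (2 + D)/((2*d)) = (2 + D)*(1/(2*d)) = (2 + D)/(2*d))
y(w, Z) = -51/7 (y(w, Z) = -3*(5*(2/7) + 1) = -3*(10/7 + 1) = -3*17/7 = -51/7)
u(S, A) = -51*A/7
u(-5 + (-5 - 5), m(4, -5))⁴ = (-51*(2 - 5)/(14*4))⁴ = (-51*(-3)/(14*4))⁴ = (-51/7*(-3/8))⁴ = (153/56)⁴ = 547981281/9834496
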